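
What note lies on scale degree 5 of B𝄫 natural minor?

Degree 5 takes the letter 4 steps above B, which is F.
In natural minor, degree 5 sits 7 semitones above the tonic. Bbb + 7 semitones is pitch class 4, spelled on F as Fb.

Fb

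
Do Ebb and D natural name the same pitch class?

Yes

Ebb is pitch class 2; D is pitch class 2.
All spellings map to pitch class 2, so they are enharmonically equivalent.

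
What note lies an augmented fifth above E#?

E up a perfect fifth is B, so the target letter is B.
From E#, an augmented fifth is 8 semitones up: B##.

B##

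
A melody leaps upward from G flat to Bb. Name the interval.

major third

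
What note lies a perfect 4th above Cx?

C up a perfect fourth is F, so the target letter is F.
From C##, a perfect fourth is 5 semitones up: F##.

F##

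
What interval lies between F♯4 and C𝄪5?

augmented fifth

The letter names run F→C, a span of 4 letter steps, so the interval is some kind of fifth.
F# to C## is 8 semitones. A perfect fifth is 7, so 8 makes it augmented.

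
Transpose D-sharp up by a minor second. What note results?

A second above D lands on the letter E.
A minor second spans 1 semitone, so D# moves to pitch class 4. On the letter E that is E.

E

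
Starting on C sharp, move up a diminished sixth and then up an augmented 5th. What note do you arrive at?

A diminished sixth up from C# is Ab (letter A, 7 semitones up).
An augmented fifth up from Ab is E (letter E, 8 semitones up).

E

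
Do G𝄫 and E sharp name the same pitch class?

Gbb is pitch class 5; E# is pitch class 5.
All spellings map to pitch class 5, so they are enharmonically equivalent.

Yes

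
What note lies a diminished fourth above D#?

G

A fourth above D lands on the letter G.
A diminished fourth spans 4 semitones, so D# moves to pitch class 7. On the letter G that is G.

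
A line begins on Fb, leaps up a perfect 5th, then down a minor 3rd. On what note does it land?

Ab

A perfect fifth up from Fb is Cb (letter C, 7 semitones up).
A minor third down from Cb is Ab (letter A, 3 semitones down).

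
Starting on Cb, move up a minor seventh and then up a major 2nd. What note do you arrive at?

Cb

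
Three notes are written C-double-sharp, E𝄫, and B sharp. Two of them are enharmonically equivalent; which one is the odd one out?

B#

In 12-tone equal temperament, enharmonic equivalents share a pitch class. C## is pitch class 2; Ebb is pitch class 2; B# is pitch class 0.
C## and Ebb share pitch class 2, while B# is pitch class 0.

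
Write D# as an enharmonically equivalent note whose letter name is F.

Fbb

Plain F sits 2 semitones above D#, so on the letter F the same pitch needs a double flat: Fbb.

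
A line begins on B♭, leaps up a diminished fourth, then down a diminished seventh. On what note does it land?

F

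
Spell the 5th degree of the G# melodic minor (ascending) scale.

D#

The G# melodic minor (ascending) scale runs G# A# B C# D# E# F##.
Degree 5 is D#.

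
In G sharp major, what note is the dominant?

Degree 5 takes the letter 4 steps above G, which is D.
In major, degree 5 sits 7 semitones above the tonic. G# + 7 semitones is pitch class 3, spelled on D as D#.

D#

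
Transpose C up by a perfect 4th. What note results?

F

C up a perfect fourth is F, so the target letter is F.
From C, a perfect fourth is 5 semitones up: F.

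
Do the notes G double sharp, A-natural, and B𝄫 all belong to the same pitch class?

G## = pitch class 9 and A = pitch class 9 and Bbb = pitch class 9 — the same pitch class, so they are enharmonic equivalents.

Yes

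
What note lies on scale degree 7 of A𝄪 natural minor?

G##

Degree 7 takes the letter 6 steps above A, which is G.
In natural minor, degree 7 sits 10 semitones above the tonic. A## + 10 semitones is pitch class 9, spelled on G as G##.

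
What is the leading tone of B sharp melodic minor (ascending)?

A##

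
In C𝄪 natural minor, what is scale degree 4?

F##

Degree 4 takes the letter 3 steps above C, which is F.
In natural minor, degree 4 sits 5 semitones above the tonic. C## + 5 semitones is pitch class 7, spelled on F as F##.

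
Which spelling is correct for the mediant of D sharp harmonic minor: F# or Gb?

F#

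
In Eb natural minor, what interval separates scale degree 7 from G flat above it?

Scale degree 7 of Eb natural minor is Db.
Db up to Gb: letters D→G make it a fourth; 5 semitones makes it perfect.

perfect fourth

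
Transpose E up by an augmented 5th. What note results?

B#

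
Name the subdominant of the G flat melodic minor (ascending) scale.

Cb

Degree 4 takes the letter 3 steps above G, which is C.
In melodic minor (ascending), degree 4 sits 5 semitones above the tonic. Gb + 5 semitones is pitch class 11, spelled on C as Cb.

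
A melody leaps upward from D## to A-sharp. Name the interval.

Counting letters D–E–F–G–A gives a fifth.
D##→A# = 6 semitones, 1 narrower than the perfect fifth (7), so diminished.

diminished fifth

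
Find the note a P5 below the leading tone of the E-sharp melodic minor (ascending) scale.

G##

The leading tone of E# melodic minor (ascending) is D##.
A perfect fifth (7 semitones) below D## lands on the letter G, giving G##.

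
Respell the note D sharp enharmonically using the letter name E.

D# is pitch class 3. The letter E alone is pitch class 4.
To reach pitch class 3 from E requires an offset of -1 semitone, i.e. flat: Eb.

Eb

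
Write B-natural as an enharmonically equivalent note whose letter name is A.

Plain A sits 2 semitones below B, so on the letter A the same pitch needs a double sharp: A##.

A##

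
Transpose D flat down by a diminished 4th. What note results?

A

A fourth below D lands on the letter A.
A diminished fourth spans 4 semitones, so Db moves to pitch class 9. On the letter A that is A.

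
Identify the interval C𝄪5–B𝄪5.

major seventh

The letter names run C→B, a span of 6 letter steps, so the interval is some kind of seventh.
C## to B## is 11 semitones. A major seventh is 11, so 11 makes it major.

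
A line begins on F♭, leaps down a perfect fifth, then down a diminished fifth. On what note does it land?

Eb

A perfect fifth down from Fb is Bbb (letter B, 7 semitones down).
A diminished fifth down from Bbb is Eb (letter E, 6 semitones down).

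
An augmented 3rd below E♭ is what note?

Cbb

E down a major third is C, so the target letter is C.
From Eb, an augmented third is 5 semitones down: Cbb.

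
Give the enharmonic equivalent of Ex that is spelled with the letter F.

F#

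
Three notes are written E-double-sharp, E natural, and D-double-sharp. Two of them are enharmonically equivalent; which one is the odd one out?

E##

In 12-tone equal temperament, enharmonic equivalents share a pitch class. E## is pitch class 6; E is pitch class 4; D## is pitch class 4.
E and D## share pitch class 4, while E## is pitch class 6.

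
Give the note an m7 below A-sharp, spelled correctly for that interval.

B#

A seventh below A lands on the letter B.
A minor seventh spans 10 semitones, so A# moves to pitch class 0. On the letter B that is B#.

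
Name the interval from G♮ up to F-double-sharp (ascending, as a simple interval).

Counting letters G–A–B–C–D–E–F gives a seventh.
G→F## = 12 semitones, 1 wider than the major seventh (11), so augmented.

augmented seventh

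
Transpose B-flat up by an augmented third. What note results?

D#

A third above B lands on the letter D.
An augmented third spans 5 semitones, so Bb moves to pitch class 3. On the letter D that is D#.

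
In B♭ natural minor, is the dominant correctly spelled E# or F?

F

Each scale degree takes a distinct letter name. Degree 5 of a scale on B must use the letter F.
F and E# are enharmonically the same pitch, but only F uses the letter F, so it is the correct spelling here.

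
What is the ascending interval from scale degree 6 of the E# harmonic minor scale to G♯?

Scale degree 6 of E# harmonic minor is C#.
C# up to G#: letters C→G make it a fifth; 7 semitones makes it perfect.

perfect fifth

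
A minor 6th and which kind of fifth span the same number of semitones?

augmented

A minor sixth spans 8 semitones.
A fifth spanning 8 semitones is augmented (the perfect fifth is 7).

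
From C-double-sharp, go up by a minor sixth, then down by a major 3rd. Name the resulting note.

F#

A minor sixth up from C## is A# (letter A, 8 semitones up).
A major third down from A# is F# (letter F, 4 semitones down).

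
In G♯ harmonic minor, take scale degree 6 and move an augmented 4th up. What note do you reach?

A#

Scale degree 6 of G# harmonic minor is E.
An augmented fourth (6 semitones) above E lands on the letter A, giving A#.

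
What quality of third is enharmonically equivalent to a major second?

diminished

A major second spans 2 semitones.
A third spanning 2 semitones is diminished (the major third is 4).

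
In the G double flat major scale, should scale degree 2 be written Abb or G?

Abb

Each scale degree takes a distinct letter name. Degree 2 of a scale on G must use the letter A.
Abb and G are enharmonically the same pitch, but only Abb uses the letter A, so it is the correct spelling here.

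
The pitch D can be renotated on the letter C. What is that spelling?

C##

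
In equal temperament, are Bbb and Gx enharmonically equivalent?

Yes

Bbb is pitch class 9; G## is pitch class 9.
All spellings map to pitch class 9, so they are enharmonically equivalent.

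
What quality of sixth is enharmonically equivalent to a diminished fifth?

A diminished fifth spans 6 semitones.
A sixth spanning 6 semitones is doubly diminished (the major sixth is 9).

doubly diminished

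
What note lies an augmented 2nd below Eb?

Dbb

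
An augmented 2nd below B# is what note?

A second below B lands on the letter A.
An augmented second spans 3 semitones, so B# moves to pitch class 9. On the letter A that is A.

A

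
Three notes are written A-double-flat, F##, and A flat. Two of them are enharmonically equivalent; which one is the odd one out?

In 12-tone equal temperament, enharmonic equivalents share a pitch class. Abb is pitch class 7; F## is pitch class 7; Ab is pitch class 8.
Abb and F## share pitch class 7, while Ab is pitch class 8.

Ab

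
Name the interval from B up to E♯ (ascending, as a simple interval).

augmented fourth

Counting letters B–C–D–E gives a fourth.
B→E# = 6 semitones, 1 wider than the perfect fourth (5), so augmented.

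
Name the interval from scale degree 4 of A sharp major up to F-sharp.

minor third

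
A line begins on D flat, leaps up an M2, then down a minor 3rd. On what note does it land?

A major second up from Db is Eb (letter E, 2 semitones up).
A minor third down from Eb is C (letter C, 3 semitones down).

C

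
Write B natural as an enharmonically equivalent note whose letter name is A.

Plain A sits 2 semitones below B, so on the letter A the same pitch needs a double sharp: A##.

A##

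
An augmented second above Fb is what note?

G

F up a major second is G, so the target letter is G.
From Fb, an augmented second is 3 semitones up: G.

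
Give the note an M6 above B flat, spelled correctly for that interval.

G

B up a major sixth is G#, so the target letter is G.
From Bb, a major sixth is 9 semitones up: G.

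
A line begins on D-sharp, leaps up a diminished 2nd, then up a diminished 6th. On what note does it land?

Cbb

A diminished second up from D# is Eb (letter E, 0 semitones up).
A diminished sixth up from Eb is Cbb (letter C, 7 semitones up).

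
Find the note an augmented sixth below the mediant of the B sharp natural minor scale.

F

The mediant of B# natural minor is D#.
An augmented sixth (10 semitones) below D# lands on the letter F, giving F.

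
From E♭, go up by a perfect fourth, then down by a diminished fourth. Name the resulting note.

E

A perfect fourth up from Eb is Ab (letter A, 5 semitones up).
A diminished fourth down from Ab is E (letter E, 4 semitones down).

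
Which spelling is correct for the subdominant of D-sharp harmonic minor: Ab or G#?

Each scale degree takes a distinct letter name. Degree 4 of a scale on D must use the letter G.
G# and Ab are enharmonically the same pitch, but only G# uses the letter G, so it is the correct spelling here.

G#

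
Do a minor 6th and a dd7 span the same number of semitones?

A minor sixth spans 8 semitones; a doubly diminished seventh spans 8.
They are enharmonically equivalent.

Yes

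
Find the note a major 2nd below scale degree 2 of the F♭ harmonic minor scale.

Fb

Scale degree 2 of Fb harmonic minor is Gb.
A major second (2 semitones) below Gb lands on the letter F, giving Fb.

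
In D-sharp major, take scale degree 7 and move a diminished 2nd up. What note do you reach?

D

Scale degree 7 of D# major is C##.
A diminished second (0 semitones) above C## lands on the letter D, giving D.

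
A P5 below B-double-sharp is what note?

E##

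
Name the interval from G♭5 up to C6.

Counting letters G–A–B–C gives a fourth.
Gb→C = 6 semitones, 1 wider than the perfect fourth (5), so augmented.

augmented fourth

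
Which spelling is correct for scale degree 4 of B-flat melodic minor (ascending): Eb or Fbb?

Eb

Each scale degree takes a distinct letter name. Degree 4 of a scale on B must use the letter E.
Eb and Fbb are enharmonically the same pitch, but only Eb uses the letter E, so it is the correct spelling here.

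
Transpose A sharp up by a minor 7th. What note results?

G#

A seventh above A lands on the letter G.
A minor seventh spans 10 semitones, so A# moves to pitch class 8. On the letter G that is G#.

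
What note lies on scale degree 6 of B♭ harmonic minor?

The Bb harmonic minor scale runs Bb C Db Eb F Gb A.
Degree 6 is Gb.

Gb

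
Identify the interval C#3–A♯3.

The letter names run C→A, a span of 5 letter steps, so the interval is some kind of sixth.
C# to A# is 9 semitones. A major sixth is 9, so 9 makes it major.

major sixth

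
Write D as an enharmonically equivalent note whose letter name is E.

Ebb

Plain E sits 2 semitones above D, so on the letter E the same pitch needs a double flat: Ebb.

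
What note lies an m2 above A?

Bb

A second above A lands on the letter B.
A minor second spans 1 semitone, so A moves to pitch class 10. On the letter B that is Bb.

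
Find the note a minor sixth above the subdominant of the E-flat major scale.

Fb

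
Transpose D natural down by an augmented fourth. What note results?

A fourth below D lands on the letter A.
An augmented fourth spans 6 semitones, so D moves to pitch class 8. On the letter A that is Ab.

Ab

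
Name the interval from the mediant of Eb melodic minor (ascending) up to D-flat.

perfect fifth

The mediant of Eb melodic minor (ascending) is Gb.
Gb up to Db: letters G→D make it a fifth; 7 semitones makes it perfect.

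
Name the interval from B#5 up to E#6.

perfect fourth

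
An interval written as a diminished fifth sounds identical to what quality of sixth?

doubly diminished

A diminished fifth spans 6 semitones.
A sixth spanning 6 semitones is doubly diminished (the major sixth is 9).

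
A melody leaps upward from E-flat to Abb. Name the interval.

diminished fourth

Counting letters E–F–G–A gives a fourth.
Eb→Abb = 4 semitones, 1 narrower than the perfect fourth (5), so diminished.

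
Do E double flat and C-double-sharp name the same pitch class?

Yes

Ebb = pitch class 2 and C## = pitch class 2 — the same pitch class, so they are enharmonic equivalents.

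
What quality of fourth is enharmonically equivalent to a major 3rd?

diminished

A major third spans 4 semitones.
A fourth spanning 4 semitones is diminished (the perfect fourth is 5).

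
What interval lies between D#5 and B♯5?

major sixth

Counting letters D–E–F–G–A–B gives a sixth.
D#→B# = 9 semitones, exactly the major sixth.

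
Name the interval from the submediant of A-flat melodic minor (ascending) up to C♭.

The submediant of Ab melodic minor (ascending) is F.
F up to Cb: letters F→C make it a fifth; 6 semitones makes it diminished.

diminished fifth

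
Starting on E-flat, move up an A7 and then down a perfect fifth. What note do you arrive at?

An augmented seventh up from Eb is D# (letter D, 12 semitones up).
A perfect fifth down from D# is G# (letter G, 7 semitones down).

G#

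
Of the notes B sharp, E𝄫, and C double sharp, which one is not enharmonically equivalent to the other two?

B#

In 12-tone equal temperament, enharmonic equivalents share a pitch class. B# is pitch class 0; Ebb is pitch class 2; C## is pitch class 2.
Ebb and C## share pitch class 2, while B# is pitch class 0.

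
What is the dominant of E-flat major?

Bb

Degree 5 takes the letter 4 steps above E, which is B.
In major, degree 5 sits 7 semitones above the tonic. Eb + 7 semitones is pitch class 10, spelled on B as Bb.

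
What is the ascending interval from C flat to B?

The letter names run C→B, a span of 6 letter steps, so the interval is some kind of seventh.
Cb to B is 12 semitones. A major seventh is 11, so 12 makes it augmented.

augmented seventh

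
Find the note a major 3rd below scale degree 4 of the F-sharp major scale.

G

Scale degree 4 of F# major is B.
A major third (4 semitones) below B lands on the letter G, giving G.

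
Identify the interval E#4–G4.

Counting letters E–F–G gives a third.
E#→G = 2 semitones, 2 narrower than the major third (4), so diminished.

diminished third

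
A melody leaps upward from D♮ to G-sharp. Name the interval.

The letter names run D→G, a span of 3 letter steps, so the interval is some kind of fourth.
D to G# is 6 semitones. A perfect fourth is 5, so 6 makes it augmented.

augmented fourth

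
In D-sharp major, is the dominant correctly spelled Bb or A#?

A#

Each scale degree takes a distinct letter name. Degree 5 of a scale on D must use the letter A.
A# and Bb are enharmonically the same pitch, but only A# uses the letter A, so it is the correct spelling here.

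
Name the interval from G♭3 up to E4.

The letter names run G→E, a span of 5 letter steps, so the interval is some kind of sixth.
Gb to E is 10 semitones. A major sixth is 9, so 10 makes it augmented.

augmented sixth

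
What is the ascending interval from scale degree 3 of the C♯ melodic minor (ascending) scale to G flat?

diminished third

Scale degree 3 of C# melodic minor (ascending) is E.
E up to Gb: letters E→G make it a third; 2 semitones makes it diminished.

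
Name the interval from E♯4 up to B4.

diminished fifth

The letter names run E→B, a span of 4 letter steps, so the interval is some kind of fifth.
E# to B is 6 semitones. A perfect fifth is 7, so 6 makes it diminished.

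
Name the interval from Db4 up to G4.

Counting letters D–E–F–G gives a fourth.
Db→G = 6 semitones, 1 wider than the perfect fourth (5), so augmented.

augmented fourth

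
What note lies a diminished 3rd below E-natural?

A third below E lands on the letter C.
A diminished third spans 2 semitones, so E moves to pitch class 2. On the letter C that is C##.

C##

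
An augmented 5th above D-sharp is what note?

D up a perfect fifth is A, so the target letter is A.
From D#, an augmented fifth is 8 semitones up: A##.

A##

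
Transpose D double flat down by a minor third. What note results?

Bbb

A third below D lands on the letter B.
A minor third spans 3 semitones, so Dbb moves to pitch class 9. On the letter B that is Bbb.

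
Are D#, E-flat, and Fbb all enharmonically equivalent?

Yes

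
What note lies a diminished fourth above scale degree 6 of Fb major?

Gbb

Scale degree 6 of Fb major is Db.
A diminished fourth (4 semitones) above Db lands on the letter G, giving Gbb.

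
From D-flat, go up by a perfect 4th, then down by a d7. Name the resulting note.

A perfect fourth up from Db is Gb (letter G, 5 semitones up).
A diminished seventh down from Gb is A (letter A, 9 semitones down).

A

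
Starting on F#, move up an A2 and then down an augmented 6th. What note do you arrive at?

An augmented second up from F# is G## (letter G, 3 semitones up).
An augmented sixth down from G## is B (letter B, 10 semitones down).

B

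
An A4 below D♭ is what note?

Abb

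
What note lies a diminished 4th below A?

E#

A fourth below A lands on the letter E.
A diminished fourth spans 4 semitones, so A moves to pitch class 5. On the letter E that is E#.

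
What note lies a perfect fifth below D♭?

A fifth below D lands on the letter G.
A perfect fifth spans 7 semitones, so Db moves to pitch class 6. On the letter G that is Gb.

Gb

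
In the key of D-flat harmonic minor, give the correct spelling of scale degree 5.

Ab

The Db harmonic minor scale runs Db Eb Fb Gb Ab Bbb C.
Degree 5 is Ab.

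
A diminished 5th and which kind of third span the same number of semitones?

doubly augmented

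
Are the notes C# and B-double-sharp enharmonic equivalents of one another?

Yes

C# = pitch class 1 and B## = pitch class 1 — the same pitch class, so they are enharmonic equivalents.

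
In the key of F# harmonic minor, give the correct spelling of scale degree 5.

C#

Degree 5 takes the letter 4 steps above F, which is C.
In harmonic minor, degree 5 sits 7 semitones above the tonic. F# + 7 semitones is pitch class 1, spelled on C as C#.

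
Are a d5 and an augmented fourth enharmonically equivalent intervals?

Yes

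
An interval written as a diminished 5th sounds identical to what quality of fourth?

A diminished fifth spans 6 semitones.
A fourth spanning 6 semitones is augmented (the perfect fourth is 5).

augmented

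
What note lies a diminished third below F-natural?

D#

A third below F lands on the letter D.
A diminished third spans 2 semitones, so F moves to pitch class 3. On the letter D that is D#.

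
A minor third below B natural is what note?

G#

A third below B lands on the letter G.
A minor third spans 3 semitones, so B moves to pitch class 8. On the letter G that is G#.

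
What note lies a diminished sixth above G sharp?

Eb

G up a major sixth is E, so the target letter is E.
From G#, a diminished sixth is 7 semitones up: Eb.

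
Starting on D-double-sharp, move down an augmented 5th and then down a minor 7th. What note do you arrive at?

A#

An augmented fifth down from D## is G# (letter G, 8 semitones down).
A minor seventh down from G# is A# (letter A, 10 semitones down).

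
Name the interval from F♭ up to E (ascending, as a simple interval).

augmented seventh

The letter names run F→E, a span of 6 letter steps, so the interval is some kind of seventh.
Fb to E is 12 semitones. A major seventh is 11, so 12 makes it augmented.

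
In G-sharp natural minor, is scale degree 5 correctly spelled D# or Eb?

D#

Each scale degree takes a distinct letter name. Degree 5 of a scale on G must use the letter D.
D# and Eb are enharmonically the same pitch, but only D# uses the letter D, so it is the correct spelling here.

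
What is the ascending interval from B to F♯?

Counting letters B–C–D–E–F gives a fifth.
B→F# = 7 semitones, exactly the perfect fifth.

perfect fifth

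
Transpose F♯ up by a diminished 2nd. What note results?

Gb

F up a major second is G, so the target letter is G.
From F#, a diminished second is 0 semitones up: Gb.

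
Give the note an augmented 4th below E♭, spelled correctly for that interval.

A fourth below E lands on the letter B.
An augmented fourth spans 6 semitones, so Eb moves to pitch class 9. On the letter B that is Bbb.

Bbb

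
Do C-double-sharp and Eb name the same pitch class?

Two spellings are enharmonically equivalent only if they share a pitch class.
Here C## → 2, Eb → 3; 2 ≠ 3, so they are not.

No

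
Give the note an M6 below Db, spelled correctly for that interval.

Fb

A sixth below D lands on the letter F.
A major sixth spans 9 semitones, so Db moves to pitch class 4. On the letter F that is Fb.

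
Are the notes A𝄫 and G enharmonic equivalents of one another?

Abb = pitch class 7 and G = pitch class 7 — the same pitch class, so they are enharmonic equivalents.

Yes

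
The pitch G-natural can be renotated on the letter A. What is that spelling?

G is pitch class 7. The letter A alone is pitch class 9.
To reach pitch class 7 from A requires an offset of -2 semitones, i.e. double flat: Abb.

Abb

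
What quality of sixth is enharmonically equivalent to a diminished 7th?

major

A diminished seventh spans 9 semitones.
A sixth spanning 9 semitones is major (the major sixth is 9).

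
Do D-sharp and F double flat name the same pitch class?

Yes

D# = pitch class 3 and Fbb = pitch class 3 — the same pitch class, so they are enharmonic equivalents.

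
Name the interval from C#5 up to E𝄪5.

augmented third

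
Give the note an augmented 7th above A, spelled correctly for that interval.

G##

A seventh above A lands on the letter G.
An augmented seventh spans 12 semitones, so A moves to pitch class 9. On the letter G that is G##.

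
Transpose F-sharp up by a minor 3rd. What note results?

A

A third above F lands on the letter A.
A minor third spans 3 semitones, so F# moves to pitch class 9. On the letter A that is A.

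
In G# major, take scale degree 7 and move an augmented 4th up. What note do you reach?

Scale degree 7 of G# major is F##.
An augmented fourth (6 semitones) above F## lands on the letter B, giving B##.

B##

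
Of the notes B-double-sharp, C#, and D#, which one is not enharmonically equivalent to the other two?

D#

In 12-tone equal temperament, enharmonic equivalents share a pitch class. B## is pitch class 1; C# is pitch class 1; D# is pitch class 3.
B## and C# share pitch class 1, while D# is pitch class 3.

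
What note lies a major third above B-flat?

B up a major third is D#, so the target letter is D.
From Bb, a major third is 4 semitones up: D.

D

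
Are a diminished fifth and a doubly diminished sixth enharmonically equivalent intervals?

Yes

A diminished fifth spans 6 semitones; a doubly diminished sixth spans 6.
They are enharmonically equivalent.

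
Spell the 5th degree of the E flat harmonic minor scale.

Bb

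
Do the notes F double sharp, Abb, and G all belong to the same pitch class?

Yes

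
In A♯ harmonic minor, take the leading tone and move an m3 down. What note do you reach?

E##

The leading tone of A# harmonic minor is G##.
A minor third (3 semitones) below G## lands on the letter E, giving E##.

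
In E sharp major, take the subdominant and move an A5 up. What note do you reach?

E##

The subdominant of E# major is A#.
An augmented fifth (8 semitones) above A# lands on the letter E, giving E##.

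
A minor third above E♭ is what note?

Gb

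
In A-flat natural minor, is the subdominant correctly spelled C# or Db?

Each scale degree takes a distinct letter name. Degree 4 of a scale on A must use the letter D.
Db and C# are enharmonically the same pitch, but only Db uses the letter D, so it is the correct spelling here.

Db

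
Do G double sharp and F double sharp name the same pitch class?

Two spellings are enharmonically equivalent only if they share a pitch class.
Here G## → 9, F## → 7; 7 ≠ 9, so they are not.

No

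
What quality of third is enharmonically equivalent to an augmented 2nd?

An augmented second spans 3 semitones.
A third spanning 3 semitones is minor (the major third is 4).

minor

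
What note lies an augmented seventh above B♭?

B up a major seventh is A#, so the target letter is A.
From Bb, an augmented seventh is 12 semitones up: A#.

A#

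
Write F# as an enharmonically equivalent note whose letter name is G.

Gb

Plain G sits 1 semitone above F#, so on the letter G the same pitch needs a flat: Gb.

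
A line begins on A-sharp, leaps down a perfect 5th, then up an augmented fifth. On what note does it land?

A##

A perfect fifth down from A# is D# (letter D, 7 semitones down).
An augmented fifth up from D# is A## (letter A, 8 semitones up).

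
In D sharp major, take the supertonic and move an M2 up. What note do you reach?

The supertonic of D# major is E#.
A major second (2 semitones) above E# lands on the letter F, giving F##.

F##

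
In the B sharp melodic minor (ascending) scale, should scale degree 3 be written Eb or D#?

Each scale degree takes a distinct letter name. Degree 3 of a scale on B must use the letter D.
D# and Eb are enharmonically the same pitch, but only D# uses the letter D, so it is the correct spelling here.

D#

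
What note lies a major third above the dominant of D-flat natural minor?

C

The dominant of Db natural minor is Ab.
A major third (4 semitones) above Ab lands on the letter C, giving C.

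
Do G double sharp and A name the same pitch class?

Yes

G## = pitch class 9 and A = pitch class 9 — the same pitch class, so they are enharmonic equivalents.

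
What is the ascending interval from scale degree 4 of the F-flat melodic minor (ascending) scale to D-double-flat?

Scale degree 4 of Fb melodic minor (ascending) is Bbb.
Bbb up to Dbb: letters B→D make it a third; 3 semitones makes it minor.

minor third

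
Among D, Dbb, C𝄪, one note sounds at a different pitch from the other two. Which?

Dbb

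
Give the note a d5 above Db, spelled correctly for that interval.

Abb

D up a perfect fifth is A, so the target letter is A.
From Db, a diminished fifth is 6 semitones up: Abb.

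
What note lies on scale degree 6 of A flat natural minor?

The Ab natural minor scale runs Ab Bb Cb Db Eb Fb Gb.
Degree 6 is Fb.

Fb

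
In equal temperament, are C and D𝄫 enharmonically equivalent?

C is pitch class 0; Dbb is pitch class 0.
All spellings map to pitch class 0, so they are enharmonically equivalent.

Yes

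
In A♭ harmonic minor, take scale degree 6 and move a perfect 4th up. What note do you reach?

Bbb

Scale degree 6 of Ab harmonic minor is Fb.
A perfect fourth (5 semitones) above Fb lands on the letter B, giving Bbb.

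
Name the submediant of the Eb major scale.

C

The Eb major scale runs Eb F G Ab Bb C D.
Degree 6 is C.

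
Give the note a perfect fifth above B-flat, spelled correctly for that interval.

B up a perfect fifth is F#, so the target letter is F.
From Bb, a perfect fifth is 7 semitones up: F.

F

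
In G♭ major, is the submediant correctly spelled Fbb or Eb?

Eb

Each scale degree takes a distinct letter name. Degree 6 of a scale on G must use the letter E.
Eb and Fbb are enharmonically the same pitch, but only Eb uses the letter E, so it is the correct spelling here.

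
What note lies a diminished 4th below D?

A#

D down a perfect fourth is A, so the target letter is A.
From D, a diminished fourth is 4 semitones down: A#.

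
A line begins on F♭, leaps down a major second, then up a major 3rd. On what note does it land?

Gb

A major second down from Fb is Ebb (letter E, 2 semitones down).
A major third up from Ebb is Gb (letter G, 4 semitones up).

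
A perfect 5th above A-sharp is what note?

A up a perfect fifth is E, so the target letter is E.
From A#, a perfect fifth is 7 semitones up: E#.

E#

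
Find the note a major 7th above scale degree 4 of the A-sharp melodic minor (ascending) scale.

Scale degree 4 of A# melodic minor (ascending) is D#.
A major seventh (11 semitones) above D# lands on the letter C, giving C##.

C##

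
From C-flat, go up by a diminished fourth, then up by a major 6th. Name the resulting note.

Dbb

A diminished fourth up from Cb is Fbb (letter F, 4 semitones up).
A major sixth up from Fbb is Dbb (letter D, 9 semitones up).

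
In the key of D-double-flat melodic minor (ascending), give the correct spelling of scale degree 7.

Cb

Degree 7 takes the letter 6 steps above D, which is C.
In melodic minor (ascending), degree 7 sits 11 semitones above the tonic. Dbb + 11 semitones is pitch class 11, spelled on C as Cb.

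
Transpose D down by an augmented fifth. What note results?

Gb

A fifth below D lands on the letter G.
An augmented fifth spans 8 semitones, so D moves to pitch class 6. On the letter G that is Gb.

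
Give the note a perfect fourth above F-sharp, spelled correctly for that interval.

A fourth above F lands on the letter B.
A perfect fourth spans 5 semitones, so F# moves to pitch class 11. On the letter B that is B.

B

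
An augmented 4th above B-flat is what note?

B up a perfect fourth is E, so the target letter is E.
From Bb, an augmented fourth is 6 semitones up: E.

E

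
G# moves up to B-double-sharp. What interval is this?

Counting letters G–A–B gives a third.
G#→B## = 5 semitones, 1 wider than the major third (4), so augmented.

augmented third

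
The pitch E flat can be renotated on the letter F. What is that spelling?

Fbb

Eb is pitch class 3. The letter F alone is pitch class 5.
To reach pitch class 3 from F requires an offset of -2 semitones, i.e. double flat: Fbb.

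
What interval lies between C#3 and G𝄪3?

augmented fifth

The letter names run C→G, a span of 4 letter steps, so the interval is some kind of fifth.
C# to G## is 8 semitones. A perfect fifth is 7, so 8 makes it augmented.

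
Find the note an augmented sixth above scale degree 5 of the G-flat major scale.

Scale degree 5 of Gb major is Db.
An augmented sixth (10 semitones) above Db lands on the letter B, giving B.

B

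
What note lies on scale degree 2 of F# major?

G#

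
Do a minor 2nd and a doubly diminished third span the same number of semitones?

A minor second spans 1 semitone; a doubly diminished third spans 1.
They are enharmonically equivalent.

Yes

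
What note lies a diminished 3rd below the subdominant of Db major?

The subdominant of Db major is Gb.
A diminished third (2 semitones) below Gb lands on the letter E, giving E.

E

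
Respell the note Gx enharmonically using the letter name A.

Plain A sits at the same pitch as G##, so on the letter A the same pitch needs a natural: A.

A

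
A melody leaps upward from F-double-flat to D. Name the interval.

Counting letters F–G–A–B–C–D gives a sixth.
Fbb→D = 11 semitones, 2 wider than the major sixth (9), so doubly augmented.

doubly augmented sixth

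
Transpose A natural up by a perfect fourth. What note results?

D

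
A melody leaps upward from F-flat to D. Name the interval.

augmented sixth

Counting letters F–G–A–B–C–D gives a sixth.
Fb→D = 10 semitones, 1 wider than the major sixth (9), so augmented.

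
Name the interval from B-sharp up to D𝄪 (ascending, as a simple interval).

major third

Counting letters B–C–D gives a third.
B#→D## = 4 semitones, exactly the major third.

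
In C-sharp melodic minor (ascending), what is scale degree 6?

Degree 6 takes the letter 5 steps above C, which is A.
In melodic minor (ascending), degree 6 sits 9 semitones above the tonic. C# + 9 semitones is pitch class 10, spelled on A as A#.

A#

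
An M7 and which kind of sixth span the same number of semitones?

A major seventh spans 11 semitones.
A sixth spanning 11 semitones is doubly augmented (the major sixth is 9).

doubly augmented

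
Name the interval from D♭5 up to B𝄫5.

minor sixth

The letter names run D→B, a span of 5 letter steps, so the interval is some kind of sixth.
Db to Bbb is 8 semitones. A major sixth is 9, so 8 makes it minor.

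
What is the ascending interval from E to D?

minor seventh

Counting letters E–F–G–A–B–C–D gives a seventh.
E→D = 10 semitones, 1 narrower than the major seventh (11), so minor.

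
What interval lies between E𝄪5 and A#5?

The letter names run E→A, a span of 3 letter steps, so the interval is some kind of fourth.
E## to A# is 4 semitones. A perfect fourth is 5, so 4 makes it diminished.

diminished fourth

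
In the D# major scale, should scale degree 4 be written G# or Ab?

Each scale degree takes a distinct letter name. Degree 4 of a scale on D must use the letter G.
G# and Ab are enharmonically the same pitch, but only G# uses the letter G, so it is the correct spelling here.

G#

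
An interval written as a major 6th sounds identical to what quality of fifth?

A major sixth spans 9 semitones.
A fifth spanning 9 semitones is doubly augmented (the perfect fifth is 7).

doubly augmented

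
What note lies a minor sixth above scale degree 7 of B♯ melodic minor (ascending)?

Scale degree 7 of B# melodic minor (ascending) is A##.
A minor sixth (8 semitones) above A## lands on the letter F, giving F##.

F##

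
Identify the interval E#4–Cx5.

Counting letters E–F–G–A–B–C gives a sixth.
E#→C## = 9 semitones, exactly the major sixth.

major sixth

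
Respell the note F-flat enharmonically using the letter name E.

Plain E sits at the same pitch as Fb, so on the letter E the same pitch needs a natural: E.

E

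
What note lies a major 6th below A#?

C#

A sixth below A lands on the letter C.
A major sixth spans 9 semitones, so A# moves to pitch class 1. On the letter C that is C#.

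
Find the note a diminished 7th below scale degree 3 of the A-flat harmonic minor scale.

D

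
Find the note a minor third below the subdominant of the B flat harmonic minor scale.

C

The subdominant of Bb harmonic minor is Eb.
A minor third (3 semitones) below Eb lands on the letter C, giving C.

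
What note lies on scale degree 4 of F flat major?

Bbb

Degree 4 takes the letter 3 steps above F, which is B.
In major, degree 4 sits 5 semitones above the tonic. Fb + 5 semitones is pitch class 9, spelled on B as Bbb.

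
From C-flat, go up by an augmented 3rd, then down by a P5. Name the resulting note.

A

An augmented third up from Cb is E (letter E, 5 semitones up).
A perfect fifth down from E is A (letter A, 7 semitones down).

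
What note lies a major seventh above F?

F up a major seventh is E, so the target letter is E.
From F, a major seventh is 11 semitones up: E.

E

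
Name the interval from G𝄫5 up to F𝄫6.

Counting letters G–A–B–C–D–E–F gives a seventh.
Gbb→Fbb = 10 semitones, 1 narrower than the major seventh (11), so minor.

minor seventh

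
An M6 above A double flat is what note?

A up a major sixth is F#, so the target letter is F.
From Abb, a major sixth is 9 semitones up: Fb.

Fb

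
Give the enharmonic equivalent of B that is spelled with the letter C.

Cb

Plain C sits 1 semitone above B, so on the letter C the same pitch needs a flat: Cb.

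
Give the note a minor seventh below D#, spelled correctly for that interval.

E#

A seventh below D lands on the letter E.
A minor seventh spans 10 semitones, so D# moves to pitch class 5. On the letter E that is E#.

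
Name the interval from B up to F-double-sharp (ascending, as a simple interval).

Counting letters B–C–D–E–F gives a fifth.
B→F## = 8 semitones, 1 wider than the perfect fifth (7), so augmented.

augmented fifth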